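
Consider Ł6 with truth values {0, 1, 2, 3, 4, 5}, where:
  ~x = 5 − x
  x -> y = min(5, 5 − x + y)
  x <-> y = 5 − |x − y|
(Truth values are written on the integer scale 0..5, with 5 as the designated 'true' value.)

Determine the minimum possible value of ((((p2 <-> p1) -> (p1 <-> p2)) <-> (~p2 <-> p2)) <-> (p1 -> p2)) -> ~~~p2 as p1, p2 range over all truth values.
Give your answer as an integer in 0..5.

Take p1 = 4, p2 = 3:
p2 <-> p1 = 3 <-> 4 = 4
p1 <-> p2 = 4 <-> 3 = 4
(p2 <-> p1) -> (p1 <-> p2) = 4 -> 4 = 5
~p2 = ~3 = 2
~p2 <-> p2 = 2 <-> 3 = 4
((p2 <-> p1) -> (p1 <-> p2)) <-> (~p2 <-> p2) = 5 <-> 4 = 4
p1 -> p2 = 4 -> 3 = 4
(((p2 <-> p1) -> (p1 <-> p2)) <-> (~p2 <-> p2)) <-> (p1 -> p2) = 4 <-> 4 = 5
~p2 = ~3 = 2
~~p2 = ~2 = 3
~~~p2 = ~3 = 2
((((p2 <-> p1) -> (p1 <-> p2)) <-> (~p2 <-> p2)) <-> (p1 -> p2)) -> ~~~p2 = 5 -> 2 = 2
No assignment yields a value below 2, so this is the minimum.

2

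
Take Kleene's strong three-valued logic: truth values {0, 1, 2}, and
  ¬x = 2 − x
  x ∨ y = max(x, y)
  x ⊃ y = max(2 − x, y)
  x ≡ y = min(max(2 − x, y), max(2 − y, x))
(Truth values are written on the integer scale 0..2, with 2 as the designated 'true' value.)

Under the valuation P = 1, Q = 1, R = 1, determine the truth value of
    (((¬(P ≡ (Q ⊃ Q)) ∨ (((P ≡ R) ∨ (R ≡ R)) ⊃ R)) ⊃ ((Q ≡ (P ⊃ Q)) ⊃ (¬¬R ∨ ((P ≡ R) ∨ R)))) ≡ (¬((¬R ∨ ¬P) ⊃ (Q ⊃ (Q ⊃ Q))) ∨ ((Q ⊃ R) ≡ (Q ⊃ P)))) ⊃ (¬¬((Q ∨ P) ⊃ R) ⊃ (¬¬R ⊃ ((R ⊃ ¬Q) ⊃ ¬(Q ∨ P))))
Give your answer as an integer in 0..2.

Q ⊃ Q = 1 ⊃ 1 = 1
P ≡ (Q ⊃ Q) = 1 ≡ 1 = 1
¬(P ≡ (Q ⊃ Q)) = ¬1 = 1
P ≡ R = 1 ≡ 1 = 1
R ≡ R = 1 ≡ 1 = 1
(P ≡ R) ∨ (R ≡ R) = 1 ∨ 1 = 1
((P ≡ R) ∨ (R ≡ R)) ⊃ R = 1 ⊃ 1 = 1
¬(P ≡ (Q ⊃ Q)) ∨ (((P ≡ R) ∨ (R ≡ R)) ⊃ R) = 1 ∨ 1 = 1
P ⊃ Q = 1 ⊃ 1 = 1
Q ≡ (P ⊃ Q) = 1 ≡ 1 = 1
¬R = ¬1 = 1
¬¬R = ¬1 = 1
P ≡ R = 1 ≡ 1 = 1
(P ≡ R) ∨ R = 1 ∨ 1 = 1
¬¬R ∨ ((P ≡ R) ∨ R) = 1 ∨ 1 = 1
(Q ≡ (P ⊃ Q)) ⊃ (¬¬R ∨ ((P ≡ R) ∨ R)) = 1 ⊃ 1 = 1
(¬(P ≡ (Q ⊃ Q)) ∨ (((P ≡ R) ∨ (R ≡ R)) ⊃ R)) ⊃ ((Q ≡ (P ⊃ Q)) ⊃ (¬¬R ∨ ((P ≡ R) ∨ R))) = 1 ⊃ 1 = 1
¬R = ¬1 = 1
¬P = ¬1 = 1
¬R ∨ ¬P = 1 ∨ 1 = 1
Q ⊃ Q = 1 ⊃ 1 = 1
Q ⊃ (Q ⊃ Q) = 1 ⊃ 1 = 1
(¬R ∨ ¬P) ⊃ (Q ⊃ (Q ⊃ Q)) = 1 ⊃ 1 = 1
¬((¬R ∨ ¬P) ⊃ (Q ⊃ (Q ⊃ Q))) = ¬1 = 1
Q ⊃ R = 1 ⊃ 1 = 1
Q ⊃ P = 1 ⊃ 1 = 1
(Q ⊃ R) ≡ (Q ⊃ P) = 1 ≡ 1 = 1
¬((¬R ∨ ¬P) ⊃ (Q ⊃ (Q ⊃ Q))) ∨ ((Q ⊃ R) ≡ (Q ⊃ P)) = 1 ∨ 1 = 1
((¬(P ≡ (Q ⊃ Q)) ∨ (((P ≡ R) ∨ (R ≡ R)) ⊃ R)) ⊃ ((Q ≡ (P ⊃ Q)) ⊃ (¬¬R ∨ ((P ≡ R) ∨ R)))) ≡ (¬((¬R ∨ ¬P) ⊃ (Q ⊃ (Q ⊃ Q))) ∨ ((Q ⊃ R) ≡ (Q ⊃ P))) = 1 ≡ 1 = 1
Q ∨ P = 1 ∨ 1 = 1
(Q ∨ P) ⊃ R = 1 ⊃ 1 = 1
¬((Q ∨ P) ⊃ R) = ¬1 = 1
¬¬((Q ∨ P) ⊃ R) = ¬1 = 1
¬R = ¬1 = 1
¬¬R = ¬1 = 1
¬Q = ¬1 = 1
R ⊃ ¬Q = 1 ⊃ 1 = 1
Q ∨ P = 1 ∨ 1 = 1
¬(Q ∨ P) = ¬1 = 1
(R ⊃ ¬Q) ⊃ ¬(Q ∨ P) = 1 ⊃ 1 = 1
¬¬R ⊃ ((R ⊃ ¬Q) ⊃ ¬(Q ∨ P)) = 1 ⊃ 1 = 1
¬¬((Q ∨ P) ⊃ R) ⊃ (¬¬R ⊃ ((R ⊃ ¬Q) ⊃ ¬(Q ∨ P))) = 1 ⊃ 1 = 1
(((¬(P ≡ (Q ⊃ Q)) ∨ (((P ≡ R) ∨ (R ≡ R)) ⊃ R)) ⊃ ((Q ≡ (P ⊃ Q)) ⊃ (¬¬R ∨ ((P ≡ R) ∨ R)))) ≡ (¬((¬R ∨ ¬P) ⊃ (Q ⊃ (Q ⊃ Q))) ∨ ((Q ⊃ R) ≡ (Q ⊃ P)))) ⊃ (¬¬((Q ∨ P) ⊃ R) ⊃ (¬¬R ⊃ ((R ⊃ ¬Q) ⊃ ¬(Q ∨ P)))) = 1 ⊃ 1 = 1

1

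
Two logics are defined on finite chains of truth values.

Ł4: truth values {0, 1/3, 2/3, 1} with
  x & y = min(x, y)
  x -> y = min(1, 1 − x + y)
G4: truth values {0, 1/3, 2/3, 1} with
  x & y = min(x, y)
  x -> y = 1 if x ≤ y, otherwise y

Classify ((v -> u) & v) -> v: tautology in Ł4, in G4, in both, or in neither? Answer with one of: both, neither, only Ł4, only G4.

In Ł4: every assignment gives 1 — tautology.
In G4: every assignment gives 1 — tautology.

both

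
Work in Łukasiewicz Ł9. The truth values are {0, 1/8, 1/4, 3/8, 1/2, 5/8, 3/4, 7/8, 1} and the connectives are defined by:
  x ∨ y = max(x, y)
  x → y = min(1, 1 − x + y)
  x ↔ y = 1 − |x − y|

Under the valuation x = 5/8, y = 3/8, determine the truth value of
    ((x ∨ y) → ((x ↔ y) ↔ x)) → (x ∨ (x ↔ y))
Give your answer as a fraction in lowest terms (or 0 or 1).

3/4

x ∨ y = 5/8 ∨ 3/8 = 5/8
x ↔ y = 5/8 ↔ 3/8 = 3/4
(x ↔ y) ↔ x = 3/4 ↔ 5/8 = 7/8
(x ∨ y) → ((x ↔ y) ↔ x) = 5/8 → 7/8 = 1
x ↔ y = 5/8 ↔ 3/8 = 3/4
x ∨ (x ↔ y) = 5/8 ∨ 3/4 = 3/4
((x ∨ y) → ((x ↔ y) ↔ x)) → (x ∨ (x ↔ y)) = 1 → 3/4 = 3/4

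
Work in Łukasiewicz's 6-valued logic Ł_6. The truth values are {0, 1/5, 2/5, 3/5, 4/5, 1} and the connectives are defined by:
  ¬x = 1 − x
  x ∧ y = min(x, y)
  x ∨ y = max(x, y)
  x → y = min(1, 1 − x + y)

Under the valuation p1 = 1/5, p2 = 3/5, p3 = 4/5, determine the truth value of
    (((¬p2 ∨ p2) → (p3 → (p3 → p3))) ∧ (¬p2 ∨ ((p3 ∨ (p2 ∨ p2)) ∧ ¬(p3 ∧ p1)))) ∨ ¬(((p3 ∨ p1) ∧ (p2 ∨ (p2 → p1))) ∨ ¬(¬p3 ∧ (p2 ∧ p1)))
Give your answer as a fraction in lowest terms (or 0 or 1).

¬p2 = ¬3/5 = 2/5
¬p2 ∨ p2 = 2/5 ∨ 3/5 = 3/5
p3 → p3 = 4/5 → 4/5 = 1
p3 → (p3 → p3) = 4/5 → 1 = 1
(¬p2 ∨ p2) → (p3 → (p3 → p3)) = 3/5 → 1 = 1
¬p2 = ¬3/5 = 2/5
p2 ∨ p2 = 3/5 ∨ 3/5 = 3/5
p3 ∨ (p2 ∨ p2) = 4/5 ∨ 3/5 = 4/5
p3 ∧ p1 = 4/5 ∧ 1/5 = 1/5
¬(p3 ∧ p1) = ¬1/5 = 4/5
(p3 ∨ (p2 ∨ p2)) ∧ ¬(p3 ∧ p1) = 4/5 ∧ 4/5 = 4/5
¬p2 ∨ ((p3 ∨ (p2 ∨ p2)) ∧ ¬(p3 ∧ p1)) = 2/5 ∨ 4/5 = 4/5
((¬p2 ∨ p2) → (p3 → (p3 → p3))) ∧ (¬p2 ∨ ((p3 ∨ (p2 ∨ p2)) ∧ ¬(p3 ∧ p1))) = 1 ∧ 4/5 = 4/5
p3 ∨ p1 = 4/5 ∨ 1/5 = 4/5
p2 → p1 = 3/5 → 1/5 = 3/5
p2 ∨ (p2 → p1) = 3/5 ∨ 3/5 = 3/5
(p3 ∨ p1) ∧ (p2 ∨ (p2 → p1)) = 4/5 ∧ 3/5 = 3/5
¬p3 = ¬4/5 = 1/5
p2 ∧ p1 = 3/5 ∧ 1/5 = 1/5
¬p3 ∧ (p2 ∧ p1) = 1/5 ∧ 1/5 = 1/5
¬(¬p3 ∧ (p2 ∧ p1)) = ¬1/5 = 4/5
((p3 ∨ p1) ∧ (p2 ∨ (p2 → p1))) ∨ ¬(¬p3 ∧ (p2 ∧ p1)) = 3/5 ∨ 4/5 = 4/5
¬(((p3 ∨ p1) ∧ (p2 ∨ (p2 → p1))) ∨ ¬(¬p3 ∧ (p2 ∧ p1))) = ¬4/5 = 1/5
(((¬p2 ∨ p2) → (p3 → (p3 → p3))) ∧ (¬p2 ∨ ((p3 ∨ (p2 ∨ p2)) ∧ ¬(p3 ∧ p1)))) ∨ ¬(((p3 ∨ p1) ∧ (p2 ∨ (p2 → p1))) ∨ ¬(¬p3 ∧ (p2 ∧ p1))) = 4/5 ∨ 1/5 = 4/5

4/5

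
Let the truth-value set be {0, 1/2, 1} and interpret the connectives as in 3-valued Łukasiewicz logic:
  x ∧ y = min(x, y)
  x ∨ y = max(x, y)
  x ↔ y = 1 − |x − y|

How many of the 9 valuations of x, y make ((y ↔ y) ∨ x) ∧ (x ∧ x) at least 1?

x = 0, y = 0 ↦ 0  <
x = 0, y = 1/2 ↦ 0  <
x = 0, y = 1 ↦ 0  <
x = 1/2, y = 0 ↦ 1/2  <
x = 1/2, y = 1/2 ↦ 1/2  <
x = 1/2, y = 1 ↦ 1/2  <
x = 1, y = 0 ↦ 1  ≥
x = 1, y = 1/2 ↦ 1  ≥
x = 1, y = 1 ↦ 1  ≥
So 3 of the 9 assignments meet the threshold.

3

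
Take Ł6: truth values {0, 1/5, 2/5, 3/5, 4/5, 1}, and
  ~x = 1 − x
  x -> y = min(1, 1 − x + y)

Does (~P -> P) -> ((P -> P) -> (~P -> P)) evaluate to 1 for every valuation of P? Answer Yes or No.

P = 0 ↦ 1
P = 1/5 ↦ 1
P = 2/5 ↦ 1
P = 3/5 ↦ 1
P = 4/5 ↦ 1
P = 1 ↦ 1
Every assignment gives a value ≥ 1.

Yes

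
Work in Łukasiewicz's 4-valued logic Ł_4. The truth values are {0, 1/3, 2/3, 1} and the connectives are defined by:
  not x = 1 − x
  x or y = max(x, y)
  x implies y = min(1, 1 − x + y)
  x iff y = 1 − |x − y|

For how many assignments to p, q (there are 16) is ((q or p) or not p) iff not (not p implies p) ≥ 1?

p = 0, q = 0 ↦ 1  ≥
p = 0, q = 1/3 ↦ 1  ≥
p = 0, q = 2/3 ↦ 1  ≥
p = 0, q = 1 ↦ 1  ≥
p = 1/3, q = 0 ↦ 2/3  <
p = 1/3, q = 1/3 ↦ 2/3  <
p = 1/3, q = 2/3 ↦ 2/3  <
p = 1/3, q = 1 ↦ 1/3  <
p = 2/3, q = 0 ↦ 1/3  <
p = 2/3, q = 1/3 ↦ 1/3  <
p = 2/3, q = 2/3 ↦ 1/3  <
p = 2/3, q = 1 ↦ 0  <
p = 1, q = 0 ↦ 0  <
p = 1, q = 1/3 ↦ 0  <
p = 1, q = 2/3 ↦ 0  <
p = 1, q = 1 ↦ 0  <
So 4 of the 16 assignments meet the threshold.

4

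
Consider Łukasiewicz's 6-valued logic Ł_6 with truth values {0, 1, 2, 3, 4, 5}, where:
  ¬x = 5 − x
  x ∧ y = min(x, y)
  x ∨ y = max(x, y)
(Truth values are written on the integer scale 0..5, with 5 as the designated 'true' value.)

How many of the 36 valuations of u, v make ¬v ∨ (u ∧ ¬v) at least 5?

value 5: 6 assignments (counts)
value 4: 6 assignments
value 3: 6 assignments
value 2: 6 assignments
value 1: 6 assignments
value 0: 6 assignments
So 6 of the 36 assignments meet the threshold.

6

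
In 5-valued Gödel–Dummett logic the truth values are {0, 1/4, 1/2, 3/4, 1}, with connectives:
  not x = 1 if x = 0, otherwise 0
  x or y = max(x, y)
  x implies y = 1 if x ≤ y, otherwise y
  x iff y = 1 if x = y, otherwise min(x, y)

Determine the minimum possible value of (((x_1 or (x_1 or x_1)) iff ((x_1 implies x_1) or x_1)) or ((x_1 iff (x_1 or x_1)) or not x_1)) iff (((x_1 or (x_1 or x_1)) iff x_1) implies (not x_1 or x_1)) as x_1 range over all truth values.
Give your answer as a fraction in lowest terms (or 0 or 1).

Take x_1 = 1/4:
x_1 or x_1 = 1/4 or 1/4 = 1/4
x_1 or (x_1 or x_1) = 1/4 or 1/4 = 1/4
x_1 implies x_1 = 1/4 implies 1/4 = 1
(x_1 implies x_1) or x_1 = 1 or 1/4 = 1
(x_1 or (x_1 or x_1)) iff ((x_1 implies x_1) or x_1) = 1/4 iff 1 = 1/4
x_1 or x_1 = 1/4 or 1/4 = 1/4
x_1 iff (x_1 or x_1) = 1/4 iff 1/4 = 1
not x_1 = not 1/4 = 0
(x_1 iff (x_1 or x_1)) or not x_1 = 1 or 0 = 1
((x_1 or (x_1 or x_1)) iff ((x_1 implies x_1) or x_1)) or ((x_1 iff (x_1 or x_1)) or not x_1) = 1/4 or 1 = 1
x_1 or x_1 = 1/4 or 1/4 = 1/4
x_1 or (x_1 or x_1) = 1/4 or 1/4 = 1/4
(x_1 or (x_1 or x_1)) iff x_1 = 1/4 iff 1/4 = 1
not x_1 = not 1/4 = 0
not x_1 or x_1 = 0 or 1/4 = 1/4
((x_1 or (x_1 or x_1)) iff x_1) implies (not x_1 or x_1) = 1 implies 1/4 = 1/4
(((x_1 or (x_1 or x_1)) iff ((x_1 implies x_1) or x_1)) or ((x_1 iff (x_1 or x_1)) or not x_1)) iff (((x_1 or (x_1 or x_1)) iff x_1) implies (not x_1 or x_1)) = 1 iff 1/4 = 1/4
No assignment yields a value below 1/4, so this is the minimum.

1/4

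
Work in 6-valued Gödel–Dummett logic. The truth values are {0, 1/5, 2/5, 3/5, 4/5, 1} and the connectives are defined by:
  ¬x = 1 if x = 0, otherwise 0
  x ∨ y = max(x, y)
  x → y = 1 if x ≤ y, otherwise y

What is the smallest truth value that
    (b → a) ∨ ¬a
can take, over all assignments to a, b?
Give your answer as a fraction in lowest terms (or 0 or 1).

Take a = 1/5, b = 2/5:
b → a = 2/5 → 1/5 = 1/5
¬a = ¬1/5 = 0
(b → a) ∨ ¬a = 1/5 ∨ 0 = 1/5
No assignment yields a value below 1/5, so this is the minimum.

1/5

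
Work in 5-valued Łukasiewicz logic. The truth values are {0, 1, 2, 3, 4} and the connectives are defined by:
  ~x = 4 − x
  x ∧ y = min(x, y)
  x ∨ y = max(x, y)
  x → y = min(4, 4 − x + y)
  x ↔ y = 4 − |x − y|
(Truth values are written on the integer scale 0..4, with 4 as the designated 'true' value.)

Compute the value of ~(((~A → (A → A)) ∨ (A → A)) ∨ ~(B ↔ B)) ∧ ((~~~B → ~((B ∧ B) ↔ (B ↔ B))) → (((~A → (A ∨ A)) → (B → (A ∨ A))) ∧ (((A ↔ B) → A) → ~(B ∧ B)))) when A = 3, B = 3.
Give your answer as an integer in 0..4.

0

~A = ~3 = 1
A → A = 3 → 3 = 4
~A → (A → A) = 1 → 4 = 4
A → A = 3 → 3 = 4
(~A → (A → A)) ∨ (A → A) = 4 ∨ 4 = 4
B ↔ B = 3 ↔ 3 = 4
~(B ↔ B) = ~4 = 0
((~A → (A → A)) ∨ (A → A)) ∨ ~(B ↔ B) = 4 ∨ 0 = 4
~(((~A → (A → A)) ∨ (A → A)) ∨ ~(B ↔ B)) = ~4 = 0
~B = ~3 = 1
~~B = ~1 = 3
~~~B = ~3 = 1
B ∧ B = 3 ∧ 3 = 3
B ↔ B = 3 ↔ 3 = 4
(B ∧ B) ↔ (B ↔ B) = 3 ↔ 4 = 3
~((B ∧ B) ↔ (B ↔ B)) = ~3 = 1
~~~B → ~((B ∧ B) ↔ (B ↔ B)) = 1 → 1 = 4
~A = ~3 = 1
A ∨ A = 3 ∨ 3 = 3
~A → (A ∨ A) = 1 → 3 = 4
A ∨ A = 3 ∨ 3 = 3
B → (A ∨ A) = 3 → 3 = 4
(~A → (A ∨ A)) → (B → (A ∨ A)) = 4 → 4 = 4
A ↔ B = 3 ↔ 3 = 4
(A ↔ B) → A = 4 → 3 = 3
B ∧ B = 3 ∧ 3 = 3
~(B ∧ B) = ~3 = 1
((A ↔ B) → A) → ~(B ∧ B) = 3 → 1 = 2
((~A → (A ∨ A)) → (B → (A ∨ A))) ∧ (((A ↔ B) → A) → ~(B ∧ B)) = 4 ∧ 2 = 2
(~~~B → ~((B ∧ B) ↔ (B ↔ B))) → (((~A → (A ∨ A)) → (B → (A ∨ A))) ∧ (((A ↔ B) → A) → ~(B ∧ B))) = 4 → 2 = 2
~(((~A → (A → A)) ∨ (A → A)) ∨ ~(B ↔ B)) ∧ ((~~~B → ~((B ∧ B) ↔ (B ↔ B))) → (((~A → (A ∨ A)) → (B → (A ∨ A))) ∧ (((A ↔ B) → A) → ~(B ∧ B)))) = 0 ∧ 2 = 0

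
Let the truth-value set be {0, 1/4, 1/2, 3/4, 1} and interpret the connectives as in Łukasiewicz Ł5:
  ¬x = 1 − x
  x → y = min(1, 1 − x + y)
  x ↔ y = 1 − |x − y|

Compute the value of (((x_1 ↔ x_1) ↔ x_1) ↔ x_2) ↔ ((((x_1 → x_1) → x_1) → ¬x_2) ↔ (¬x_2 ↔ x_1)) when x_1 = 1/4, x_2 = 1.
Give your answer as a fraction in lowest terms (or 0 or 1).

1/4

x_1 ↔ x_1 = 1/4 ↔ 1/4 = 1
(x_1 ↔ x_1) ↔ x_1 = 1 ↔ 1/4 = 1/4
((x_1 ↔ x_1) ↔ x_1) ↔ x_2 = 1/4 ↔ 1 = 1/4
x_1 → x_1 = 1/4 → 1/4 = 1
(x_1 → x_1) → x_1 = 1 → 1/4 = 1/4
¬x_2 = ¬1 = 0
((x_1 → x_1) → x_1) → ¬x_2 = 1/4 → 0 = 3/4
¬x_2 = ¬1 = 0
¬x_2 ↔ x_1 = 0 ↔ 1/4 = 3/4
(((x_1 → x_1) → x_1) → ¬x_2) ↔ (¬x_2 ↔ x_1) = 3/4 ↔ 3/4 = 1
(((x_1 ↔ x_1) ↔ x_1) ↔ x_2) ↔ ((((x_1 → x_1) → x_1) → ¬x_2) ↔ (¬x_2 ↔ x_1)) = 1/4 ↔ 1 = 1/4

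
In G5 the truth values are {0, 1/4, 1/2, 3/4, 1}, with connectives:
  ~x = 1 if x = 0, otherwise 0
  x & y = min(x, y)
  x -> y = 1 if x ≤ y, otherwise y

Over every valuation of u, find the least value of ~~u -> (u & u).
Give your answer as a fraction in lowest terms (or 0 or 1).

1/4

Take u = 1/4:
~u = ~1/4 = 0
~~u = ~0 = 1
u & u = 1/4 & 1/4 = 1/4
~~u -> (u & u) = 1 -> 1/4 = 1/4
No assignment yields a value below 1/4, so this is the minimum.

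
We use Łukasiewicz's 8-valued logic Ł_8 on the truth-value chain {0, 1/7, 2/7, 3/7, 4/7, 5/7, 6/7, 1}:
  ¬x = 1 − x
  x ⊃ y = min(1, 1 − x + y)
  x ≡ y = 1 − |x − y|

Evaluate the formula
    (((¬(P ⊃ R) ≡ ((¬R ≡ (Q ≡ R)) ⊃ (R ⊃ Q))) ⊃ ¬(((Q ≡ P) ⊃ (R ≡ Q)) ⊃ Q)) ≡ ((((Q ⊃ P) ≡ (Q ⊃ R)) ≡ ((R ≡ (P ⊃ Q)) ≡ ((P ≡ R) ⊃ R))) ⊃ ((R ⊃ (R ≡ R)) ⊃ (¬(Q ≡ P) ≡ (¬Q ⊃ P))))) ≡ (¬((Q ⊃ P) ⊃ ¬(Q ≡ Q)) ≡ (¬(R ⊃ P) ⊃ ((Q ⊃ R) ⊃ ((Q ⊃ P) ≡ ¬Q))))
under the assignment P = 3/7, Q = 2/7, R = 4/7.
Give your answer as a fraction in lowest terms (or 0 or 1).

P ⊃ R = 3/7 ⊃ 4/7 = 1
¬(P ⊃ R) = ¬1 = 0
¬R = ¬4/7 = 3/7
Q ≡ R = 2/7 ≡ 4/7 = 5/7
¬R ≡ (Q ≡ R) = 3/7 ≡ 5/7 = 5/7
R ⊃ Q = 4/7 ⊃ 2/7 = 5/7
(¬R ≡ (Q ≡ R)) ⊃ (R ⊃ Q) = 5/7 ⊃ 5/7 = 1
¬(P ⊃ R) ≡ ((¬R ≡ (Q ≡ R)) ⊃ (R ⊃ Q)) = 0 ≡ 1 = 0
Q ≡ P = 2/7 ≡ 3/7 = 6/7
R ≡ Q = 4/7 ≡ 2/7 = 5/7
(Q ≡ P) ⊃ (R ≡ Q) = 6/7 ⊃ 5/7 = 6/7
((Q ≡ P) ⊃ (R ≡ Q)) ⊃ Q = 6/7 ⊃ 2/7 = 3/7
¬(((Q ≡ P) ⊃ (R ≡ Q)) ⊃ Q) = ¬3/7 = 4/7
(¬(P ⊃ R) ≡ ((¬R ≡ (Q ≡ R)) ⊃ (R ⊃ Q))) ⊃ ¬(((Q ≡ P) ⊃ (R ≡ Q)) ⊃ Q) = 0 ⊃ 4/7 = 1
Q ⊃ P = 2/7 ⊃ 3/7 = 1
Q ⊃ R = 2/7 ⊃ 4/7 = 1
(Q ⊃ P) ≡ (Q ⊃ R) = 1 ≡ 1 = 1
P ⊃ Q = 3/7 ⊃ 2/7 = 6/7
R ≡ (P ⊃ Q) = 4/7 ≡ 6/7 = 5/7
P ≡ R = 3/7 ≡ 4/7 = 6/7
(P ≡ R) ⊃ R = 6/7 ⊃ 4/7 = 5/7
(R ≡ (P ⊃ Q)) ≡ ((P ≡ R) ⊃ R) = 5/7 ≡ 5/7 = 1
((Q ⊃ P) ≡ (Q ⊃ R)) ≡ ((R ≡ (P ⊃ Q)) ≡ ((P ≡ R) ⊃ R)) = 1 ≡ 1 = 1
R ≡ R = 4/7 ≡ 4/7 = 1
R ⊃ (R ≡ R) = 4/7 ⊃ 1 = 1
Q ≡ P = 2/7 ≡ 3/7 = 6/7
¬(Q ≡ P) = ¬6/7 = 1/7
¬Q = ¬2/7 = 5/7
¬Q ⊃ P = 5/7 ⊃ 3/7 = 5/7
¬(Q ≡ P) ≡ (¬Q ⊃ P) = 1/7 ≡ 5/7 = 3/7
(R ⊃ (R ≡ R)) ⊃ (¬(Q ≡ P) ≡ (¬Q ⊃ P)) = 1 ⊃ 3/7 = 3/7
(((Q ⊃ P) ≡ (Q ⊃ R)) ≡ ((R ≡ (P ⊃ Q)) ≡ ((P ≡ R) ⊃ R))) ⊃ ((R ⊃ (R ≡ R)) ⊃ (¬(Q ≡ P) ≡ (¬Q ⊃ P))) = 1 ⊃ 3/7 = 3/7
((¬(P ⊃ R) ≡ ((¬R ≡ (Q ≡ R)) ⊃ (R ⊃ Q))) ⊃ ¬(((Q ≡ P) ⊃ (R ≡ Q)) ⊃ Q)) ≡ ((((Q ⊃ P) ≡ (Q ⊃ R)) ≡ ((R ≡ (P ⊃ Q)) ≡ ((P ≡ R) ⊃ R))) ⊃ ((R ⊃ (R ≡ R)) ⊃ (¬(Q ≡ P) ≡ (¬Q ⊃ P)))) = 1 ≡ 3/7 = 3/7
Q ⊃ P = 2/7 ⊃ 3/7 = 1
Q ≡ Q = 2/7 ≡ 2/7 = 1
¬(Q ≡ Q) = ¬1 = 0
(Q ⊃ P) ⊃ ¬(Q ≡ Q) = 1 ⊃ 0 = 0
¬((Q ⊃ P) ⊃ ¬(Q ≡ Q)) = ¬0 = 1
R ⊃ P = 4/7 ⊃ 3/7 = 6/7
¬(R ⊃ P) = ¬6/7 = 1/7
Q ⊃ R = 2/7 ⊃ 4/7 = 1
Q ⊃ P = 2/7 ⊃ 3/7 = 1
¬Q = ¬2/7 = 5/7
(Q ⊃ P) ≡ ¬Q = 1 ≡ 5/7 = 5/7
(Q ⊃ R) ⊃ ((Q ⊃ P) ≡ ¬Q) = 1 ⊃ 5/7 = 5/7
¬(R ⊃ P) ⊃ ((Q ⊃ R) ⊃ ((Q ⊃ P) ≡ ¬Q)) = 1/7 ⊃ 5/7 = 1
¬((Q ⊃ P) ⊃ ¬(Q ≡ Q)) ≡ (¬(R ⊃ P) ⊃ ((Q ⊃ R) ⊃ ((Q ⊃ P) ≡ ¬Q))) = 1 ≡ 1 = 1
(((¬(P ⊃ R) ≡ ((¬R ≡ (Q ≡ R)) ⊃ (R ⊃ Q))) ⊃ ¬(((Q ≡ P) ⊃ (R ≡ Q)) ⊃ Q)) ≡ ((((Q ⊃ P) ≡ (Q ⊃ R)) ≡ ((R ≡ (P ⊃ Q)) ≡ ((P ≡ R) ⊃ R))) ⊃ ((R ⊃ (R ≡ R)) ⊃ (¬(Q ≡ P) ≡ (¬Q ⊃ P))))) ≡ (¬((Q ⊃ P) ⊃ ¬(Q ≡ Q)) ≡ (¬(R ⊃ P) ⊃ ((Q ⊃ R) ⊃ ((Q ⊃ P) ≡ ¬Q)))) = 3/7 ≡ 1 = 3/7

3/7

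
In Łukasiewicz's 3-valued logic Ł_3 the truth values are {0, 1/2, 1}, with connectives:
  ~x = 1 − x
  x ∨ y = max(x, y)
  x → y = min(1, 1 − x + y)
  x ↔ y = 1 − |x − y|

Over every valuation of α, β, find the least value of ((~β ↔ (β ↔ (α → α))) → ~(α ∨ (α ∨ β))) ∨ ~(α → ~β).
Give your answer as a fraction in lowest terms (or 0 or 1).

Take α = 0, β = 1/2:
~β = ~1/2 = 1/2
α → α = 0 → 0 = 1
β ↔ (α → α) = 1/2 ↔ 1 = 1/2
~β ↔ (β ↔ (α → α)) = 1/2 ↔ 1/2 = 1
α ∨ β = 0 ∨ 1/2 = 1/2
α ∨ (α ∨ β) = 0 ∨ 1/2 = 1/2
~(α ∨ (α ∨ β)) = ~1/2 = 1/2
(~β ↔ (β ↔ (α → α))) → ~(α ∨ (α ∨ β)) = 1 → 1/2 = 1/2
~β = ~1/2 = 1/2
α → ~β = 0 → 1/2 = 1
~(α → ~β) = ~1 = 0
((~β ↔ (β ↔ (α → α))) → ~(α ∨ (α ∨ β))) ∨ ~(α → ~β) = 1/2 ∨ 0 = 1/2
No assignment yields a value below 1/2, so this is the minimum.

1/2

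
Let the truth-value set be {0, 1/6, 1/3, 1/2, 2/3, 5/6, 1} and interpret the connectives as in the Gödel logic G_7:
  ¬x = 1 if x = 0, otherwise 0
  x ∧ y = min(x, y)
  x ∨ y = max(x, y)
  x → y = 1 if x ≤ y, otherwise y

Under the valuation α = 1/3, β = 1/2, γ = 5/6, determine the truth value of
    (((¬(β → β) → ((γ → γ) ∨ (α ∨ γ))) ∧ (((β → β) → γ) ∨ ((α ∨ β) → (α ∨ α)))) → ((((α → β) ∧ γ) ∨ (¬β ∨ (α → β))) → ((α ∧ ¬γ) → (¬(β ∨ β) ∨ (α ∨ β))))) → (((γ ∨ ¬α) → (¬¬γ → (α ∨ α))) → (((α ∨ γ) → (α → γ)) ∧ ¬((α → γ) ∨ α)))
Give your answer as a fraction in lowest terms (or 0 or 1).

0

β → β = 1/2 → 1/2 = 1
¬(β → β) = ¬1 = 0
γ → γ = 5/6 → 5/6 = 1
α ∨ γ = 1/3 ∨ 5/6 = 5/6
(γ → γ) ∨ (α ∨ γ) = 1 ∨ 5/6 = 1
¬(β → β) → ((γ → γ) ∨ (α ∨ γ)) = 0 → 1 = 1
β → β = 1/2 → 1/2 = 1
(β → β) → γ = 1 → 5/6 = 5/6
α ∨ β = 1/3 ∨ 1/2 = 1/2
α ∨ α = 1/3 ∨ 1/3 = 1/3
(α ∨ β) → (α ∨ α) = 1/2 → 1/3 = 1/3
((β → β) → γ) ∨ ((α ∨ β) → (α ∨ α)) = 5/6 ∨ 1/3 = 5/6
(¬(β → β) → ((γ → γ) ∨ (α ∨ γ))) ∧ (((β → β) → γ) ∨ ((α ∨ β) → (α ∨ α))) = 1 ∧ 5/6 = 5/6
α → β = 1/3 → 1/2 = 1
(α → β) ∧ γ = 1 ∧ 5/6 = 5/6
¬β = ¬1/2 = 0
α → β = 1/3 → 1/2 = 1
¬β ∨ (α → β) = 0 ∨ 1 = 1
((α → β) ∧ γ) ∨ (¬β ∨ (α → β)) = 5/6 ∨ 1 = 1
¬γ = ¬5/6 = 0
α ∧ ¬γ = 1/3 ∧ 0 = 0
β ∨ β = 1/2 ∨ 1/2 = 1/2
¬(β ∨ β) = ¬1/2 = 0
α ∨ β = 1/3 ∨ 1/2 = 1/2
¬(β ∨ β) ∨ (α ∨ β) = 0 ∨ 1/2 = 1/2
(α ∧ ¬γ) → (¬(β ∨ β) ∨ (α ∨ β)) = 0 → 1/2 = 1
(((α → β) ∧ γ) ∨ (¬β ∨ (α → β))) → ((α ∧ ¬γ) → (¬(β ∨ β) ∨ (α ∨ β))) = 1 → 1 = 1
((¬(β → β) → ((γ → γ) ∨ (α ∨ γ))) ∧ (((β → β) → γ) ∨ ((α ∨ β) → (α ∨ α)))) → ((((α → β) ∧ γ) ∨ (¬β ∨ (α → β))) → ((α ∧ ¬γ) → (¬(β ∨ β) ∨ (α ∨ β)))) = 5/6 → 1 = 1
¬α = ¬1/3 = 0
γ ∨ ¬α = 5/6 ∨ 0 = 5/6
¬γ = ¬5/6 = 0
¬¬γ = ¬0 = 1
α ∨ α = 1/3 ∨ 1/3 = 1/3
¬¬γ → (α ∨ α) = 1 → 1/3 = 1/3
(γ ∨ ¬α) → (¬¬γ → (α ∨ α)) = 5/6 → 1/3 = 1/3
α ∨ γ = 1/3 ∨ 5/6 = 5/6
α → γ = 1/3 → 5/6 = 1
(α ∨ γ) → (α → γ) = 5/6 → 1 = 1
α → γ = 1/3 → 5/6 = 1
(α → γ) ∨ α = 1 ∨ 1/3 = 1
¬((α → γ) ∨ α) = ¬1 = 0
((α ∨ γ) → (α → γ)) ∧ ¬((α → γ) ∨ α) = 1 ∧ 0 = 0
((γ ∨ ¬α) → (¬¬γ → (α ∨ α))) → (((α ∨ γ) → (α → γ)) ∧ ¬((α → γ) ∨ α)) = 1/3 → 0 = 0
(((¬(β → β) → ((γ → γ) ∨ (α ∨ γ))) ∧ (((β → β) → γ) ∨ ((α ∨ β) → (α ∨ α)))) → ((((α → β) ∧ γ) ∨ (¬β ∨ (α → β))) → ((α ∧ ¬γ) → (¬(β ∨ β) ∨ (α ∨ β))))) → (((γ ∨ ¬α) → (¬¬γ → (α ∨ α))) → (((α ∨ γ) → (α → γ)) ∧ ¬((α → γ) ∨ α))) = 1 → 0 = 0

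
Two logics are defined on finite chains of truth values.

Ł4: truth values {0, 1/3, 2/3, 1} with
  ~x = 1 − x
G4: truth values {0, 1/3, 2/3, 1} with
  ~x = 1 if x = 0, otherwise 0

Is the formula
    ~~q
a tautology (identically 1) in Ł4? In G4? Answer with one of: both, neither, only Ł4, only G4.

In Ł4: at q = 0 the value is 0 — not a tautology.
In G4: at q = 0 the value is 0 — not a tautology.

neither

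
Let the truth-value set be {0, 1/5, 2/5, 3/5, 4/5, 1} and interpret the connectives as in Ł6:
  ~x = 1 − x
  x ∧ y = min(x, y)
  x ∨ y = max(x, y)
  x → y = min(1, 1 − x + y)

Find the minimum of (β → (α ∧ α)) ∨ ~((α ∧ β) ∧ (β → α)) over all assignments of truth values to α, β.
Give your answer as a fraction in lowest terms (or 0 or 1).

3/5

Take α = 2/5, β = 4/5:
α ∧ α = 2/5 ∧ 2/5 = 2/5
β → (α ∧ α) = 4/5 → 2/5 = 3/5
α ∧ β = 2/5 ∧ 4/5 = 2/5
β → α = 4/5 → 2/5 = 3/5
(α ∧ β) ∧ (β → α) = 2/5 ∧ 3/5 = 2/5
~((α ∧ β) ∧ (β → α)) = ~2/5 = 3/5
(β → (α ∧ α)) ∨ ~((α ∧ β) ∧ (β → α)) = 3/5 ∨ 3/5 = 3/5
No assignment yields a value below 3/5, so this is the minimum.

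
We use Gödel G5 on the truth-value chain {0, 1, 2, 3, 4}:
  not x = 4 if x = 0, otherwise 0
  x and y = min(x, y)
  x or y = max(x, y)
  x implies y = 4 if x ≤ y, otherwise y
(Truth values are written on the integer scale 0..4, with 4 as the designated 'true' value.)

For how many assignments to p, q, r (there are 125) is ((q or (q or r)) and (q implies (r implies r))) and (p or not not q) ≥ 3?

value 4: 41 assignments (counts)
value 3: 33 assignments (counts)
value 2: 25 assignments
value 1: 17 assignments
value 0: 9 assignments
So 74 of the 125 assignments meet the threshold.

74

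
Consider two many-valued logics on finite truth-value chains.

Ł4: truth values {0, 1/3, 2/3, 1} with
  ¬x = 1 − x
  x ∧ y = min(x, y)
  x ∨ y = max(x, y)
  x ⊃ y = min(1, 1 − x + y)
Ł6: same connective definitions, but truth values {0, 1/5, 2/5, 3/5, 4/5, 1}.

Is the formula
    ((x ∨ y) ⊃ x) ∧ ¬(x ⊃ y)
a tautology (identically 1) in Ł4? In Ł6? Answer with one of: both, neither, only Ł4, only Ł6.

In Ł4: at x = 0, y = 0 the value is 0 — not a tautology.
In Ł6: at x = 0, y = 0 the value is 0 — not a tautology.

neither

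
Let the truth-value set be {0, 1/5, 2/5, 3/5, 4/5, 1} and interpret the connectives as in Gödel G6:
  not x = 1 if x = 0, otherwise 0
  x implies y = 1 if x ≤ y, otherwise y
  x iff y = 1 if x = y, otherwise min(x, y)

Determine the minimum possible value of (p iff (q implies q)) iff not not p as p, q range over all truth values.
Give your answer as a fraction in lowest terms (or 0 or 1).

Take p = 1/5, q = 0:
q implies q = 0 implies 0 = 1
p iff (q implies q) = 1/5 iff 1 = 1/5
not p = not 1/5 = 0
not not p = not 0 = 1
(p iff (q implies q)) iff not not p = 1/5 iff 1 = 1/5
No assignment yields a value below 1/5, so this is the minimum.

1/5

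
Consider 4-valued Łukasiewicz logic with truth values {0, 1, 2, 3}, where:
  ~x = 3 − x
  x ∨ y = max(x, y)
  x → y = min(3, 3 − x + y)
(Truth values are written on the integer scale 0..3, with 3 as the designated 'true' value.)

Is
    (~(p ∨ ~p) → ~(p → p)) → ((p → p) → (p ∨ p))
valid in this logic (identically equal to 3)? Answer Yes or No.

No

Counterexample: take p = 0.
~p = ~0 = 3
p ∨ ~p = 0 ∨ 3 = 3
~(p ∨ ~p) = ~3 = 0
p → p = 0 → 0 = 3
~(p → p) = ~3 = 0
~(p ∨ ~p) → ~(p → p) = 0 → 0 = 3
p → p = 0 → 0 = 3
p ∨ p = 0 ∨ 0 = 0
(p → p) → (p ∨ p) = 3 → 0 = 0
(~(p ∨ ~p) → ~(p → p)) → ((p → p) → (p ∨ p)) = 3 → 0 = 0
This gives 0 ≠ 3.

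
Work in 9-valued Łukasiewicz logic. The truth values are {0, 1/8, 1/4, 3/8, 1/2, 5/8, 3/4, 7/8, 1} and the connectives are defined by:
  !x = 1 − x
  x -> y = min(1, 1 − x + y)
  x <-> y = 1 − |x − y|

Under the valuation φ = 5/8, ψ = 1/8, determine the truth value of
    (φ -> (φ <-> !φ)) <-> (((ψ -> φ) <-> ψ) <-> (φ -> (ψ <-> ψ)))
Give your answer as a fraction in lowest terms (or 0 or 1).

!φ = !5/8 = 3/8
φ <-> !φ = 5/8 <-> 3/8 = 3/4
φ -> (φ <-> !φ) = 5/8 -> 3/4 = 1
ψ -> φ = 1/8 -> 5/8 = 1
(ψ -> φ) <-> ψ = 1 <-> 1/8 = 1/8
ψ <-> ψ = 1/8 <-> 1/8 = 1
φ -> (ψ <-> ψ) = 5/8 -> 1 = 1
((ψ -> φ) <-> ψ) <-> (φ -> (ψ <-> ψ)) = 1/8 <-> 1 = 1/8
(φ -> (φ <-> !φ)) <-> (((ψ -> φ) <-> ψ) <-> (φ -> (ψ <-> ψ))) = 1 <-> 1/8 = 1/8

1/8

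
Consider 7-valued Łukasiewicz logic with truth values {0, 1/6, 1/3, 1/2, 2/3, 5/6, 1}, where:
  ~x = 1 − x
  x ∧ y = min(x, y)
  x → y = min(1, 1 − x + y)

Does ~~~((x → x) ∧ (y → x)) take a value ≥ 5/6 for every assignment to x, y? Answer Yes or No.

Counterexample: take x = 0, y = 0.
x → x = 0 → 0 = 1
y → x = 0 → 0 = 1
(x → x) ∧ (y → x) = 1 ∧ 1 = 1
~((x → x) ∧ (y → x)) = ~1 = 0
~~((x → x) ∧ (y → x)) = ~0 = 1
~~~((x → x) ∧ (y → x)) = ~1 = 0
This gives 0, which is below 5/6.

No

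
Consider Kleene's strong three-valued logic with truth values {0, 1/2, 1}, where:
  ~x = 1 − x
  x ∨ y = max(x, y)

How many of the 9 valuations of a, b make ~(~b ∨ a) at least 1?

1

a = 0, b = 0 ↦ 0  <
a = 0, b = 1/2 ↦ 1/2  <
a = 0, b = 1 ↦ 1  ≥
a = 1/2, b = 0 ↦ 0  <
a = 1/2, b = 1/2 ↦ 1/2  <
a = 1/2, b = 1 ↦ 1/2  <
a = 1, b = 0 ↦ 0  <
a = 1, b = 1/2 ↦ 0  <
a = 1, b = 1 ↦ 0  <
So 1 of the 9 assignments meets the threshold.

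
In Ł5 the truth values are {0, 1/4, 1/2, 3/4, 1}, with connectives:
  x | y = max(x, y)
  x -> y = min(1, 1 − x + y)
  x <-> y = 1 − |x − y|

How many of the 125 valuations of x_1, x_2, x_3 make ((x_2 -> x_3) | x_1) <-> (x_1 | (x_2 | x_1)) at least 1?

value 1: 41 assignments (counts)
value 3/4: 35 assignments
value 1/2: 27 assignments
value 1/4: 16 assignments
value 0: 6 assignments
So 41 of the 125 assignments meet the threshold.

41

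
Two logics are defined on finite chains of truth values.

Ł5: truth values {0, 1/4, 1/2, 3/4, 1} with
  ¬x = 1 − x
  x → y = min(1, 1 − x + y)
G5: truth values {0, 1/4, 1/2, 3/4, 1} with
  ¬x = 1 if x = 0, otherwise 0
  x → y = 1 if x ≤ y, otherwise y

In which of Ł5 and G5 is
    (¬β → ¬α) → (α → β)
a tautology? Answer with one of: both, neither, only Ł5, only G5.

only Ł5

In Ł5: every assignment gives 1 — tautology.
In G5: at α = 1/2, β = 1/4 the value is 1/4 — not a tautology.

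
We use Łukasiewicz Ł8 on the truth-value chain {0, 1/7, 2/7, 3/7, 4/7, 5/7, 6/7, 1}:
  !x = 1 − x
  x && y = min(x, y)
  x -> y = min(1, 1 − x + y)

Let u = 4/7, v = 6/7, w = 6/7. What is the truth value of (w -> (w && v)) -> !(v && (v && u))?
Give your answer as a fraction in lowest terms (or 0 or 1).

3/7

w && v = 6/7 && 6/7 = 6/7
w -> (w && v) = 6/7 -> 6/7 = 1
v && u = 6/7 && 4/7 = 4/7
v && (v && u) = 6/7 && 4/7 = 4/7
!(v && (v && u)) = !4/7 = 3/7
(w -> (w && v)) -> !(v && (v && u)) = 1 -> 3/7 = 3/7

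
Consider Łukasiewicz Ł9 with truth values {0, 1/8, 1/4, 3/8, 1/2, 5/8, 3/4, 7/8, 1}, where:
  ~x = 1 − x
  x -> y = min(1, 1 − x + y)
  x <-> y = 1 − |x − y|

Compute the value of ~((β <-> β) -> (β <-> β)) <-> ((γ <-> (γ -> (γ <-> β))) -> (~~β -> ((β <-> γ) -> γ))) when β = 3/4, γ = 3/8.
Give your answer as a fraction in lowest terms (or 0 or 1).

β <-> β = 3/4 <-> 3/4 = 1
β <-> β = 3/4 <-> 3/4 = 1
(β <-> β) -> (β <-> β) = 1 -> 1 = 1
~((β <-> β) -> (β <-> β)) = ~1 = 0
γ <-> β = 3/8 <-> 3/4 = 5/8
γ -> (γ <-> β) = 3/8 -> 5/8 = 1
γ <-> (γ -> (γ <-> β)) = 3/8 <-> 1 = 3/8
~β = ~3/4 = 1/4
~~β = ~1/4 = 3/4
β <-> γ = 3/4 <-> 3/8 = 5/8
(β <-> γ) -> γ = 5/8 -> 3/8 = 3/4
~~β -> ((β <-> γ) -> γ) = 3/4 -> 3/4 = 1
(γ <-> (γ -> (γ <-> β))) -> (~~β -> ((β <-> γ) -> γ)) = 3/8 -> 1 = 1
~((β <-> β) -> (β <-> β)) <-> ((γ <-> (γ -> (γ <-> β))) -> (~~β -> ((β <-> γ) -> γ))) = 0 <-> 1 = 0

0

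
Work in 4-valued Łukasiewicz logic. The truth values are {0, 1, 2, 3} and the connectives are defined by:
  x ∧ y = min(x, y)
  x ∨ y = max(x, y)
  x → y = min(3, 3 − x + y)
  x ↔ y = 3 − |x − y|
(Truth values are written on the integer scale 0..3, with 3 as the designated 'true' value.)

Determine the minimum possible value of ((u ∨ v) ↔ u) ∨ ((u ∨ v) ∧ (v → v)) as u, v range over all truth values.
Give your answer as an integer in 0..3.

2

Take u = 0, v = 1:
u ∨ v = 0 ∨ 1 = 1
(u ∨ v) ↔ u = 1 ↔ 0 = 2
u ∨ v = 0 ∨ 1 = 1
v → v = 1 → 1 = 3
(u ∨ v) ∧ (v → v) = 1 ∧ 3 = 1
((u ∨ v) ↔ u) ∨ ((u ∨ v) ∧ (v → v)) = 2 ∨ 1 = 2
No assignment yields a value below 2, so this is the minimum.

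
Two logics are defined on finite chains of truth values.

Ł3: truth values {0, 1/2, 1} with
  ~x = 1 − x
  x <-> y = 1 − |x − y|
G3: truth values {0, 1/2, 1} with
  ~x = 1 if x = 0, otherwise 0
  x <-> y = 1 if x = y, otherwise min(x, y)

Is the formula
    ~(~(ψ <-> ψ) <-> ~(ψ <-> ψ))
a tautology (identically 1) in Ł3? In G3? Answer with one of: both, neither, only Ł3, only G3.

In Ł3: at ψ = 0 the value is 0 — not a tautology.
In G3: at ψ = 0 the value is 0 — not a tautology.

neither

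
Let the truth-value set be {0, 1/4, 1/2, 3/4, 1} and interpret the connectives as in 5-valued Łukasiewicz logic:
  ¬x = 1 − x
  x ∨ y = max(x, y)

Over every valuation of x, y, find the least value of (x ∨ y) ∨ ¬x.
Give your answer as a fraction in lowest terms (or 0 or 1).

Take x = 1/2, y = 0:
x ∨ y = 1/2 ∨ 0 = 1/2
¬x = ¬1/2 = 1/2
(x ∨ y) ∨ ¬x = 1/2 ∨ 1/2 = 1/2
No assignment yields a value below 1/2, so this is the minimum.

1/2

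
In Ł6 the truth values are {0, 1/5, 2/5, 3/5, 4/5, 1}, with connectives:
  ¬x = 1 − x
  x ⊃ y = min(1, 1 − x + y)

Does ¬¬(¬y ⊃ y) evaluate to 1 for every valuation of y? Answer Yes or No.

Counterexample: take y = 0.
¬y = ¬0 = 1
¬y ⊃ y = 1 ⊃ 0 = 0
¬(¬y ⊃ y) = ¬0 = 1
¬¬(¬y ⊃ y) = ¬1 = 0
This gives 0 ≠ 1.

No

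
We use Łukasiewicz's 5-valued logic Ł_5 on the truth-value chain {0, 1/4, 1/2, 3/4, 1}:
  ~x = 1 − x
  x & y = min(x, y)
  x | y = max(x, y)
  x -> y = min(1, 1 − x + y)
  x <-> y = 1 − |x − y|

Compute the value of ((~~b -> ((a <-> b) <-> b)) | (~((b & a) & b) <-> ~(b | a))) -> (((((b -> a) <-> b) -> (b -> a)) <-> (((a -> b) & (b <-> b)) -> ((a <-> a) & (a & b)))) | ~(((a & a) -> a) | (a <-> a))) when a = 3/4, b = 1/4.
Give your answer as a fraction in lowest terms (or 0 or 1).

~b = ~1/4 = 3/4
~~b = ~3/4 = 1/4
a <-> b = 3/4 <-> 1/4 = 1/2
(a <-> b) <-> b = 1/2 <-> 1/4 = 3/4
~~b -> ((a <-> b) <-> b) = 1/4 -> 3/4 = 1
b & a = 1/4 & 3/4 = 1/4
(b & a) & b = 1/4 & 1/4 = 1/4
~((b & a) & b) = ~1/4 = 3/4
b | a = 1/4 | 3/4 = 3/4
~(b | a) = ~3/4 = 1/4
~((b & a) & b) <-> ~(b | a) = 3/4 <-> 1/4 = 1/2
(~~b -> ((a <-> b) <-> b)) | (~((b & a) & b) <-> ~(b | a)) = 1 | 1/2 = 1
b -> a = 1/4 -> 3/4 = 1
(b -> a) <-> b = 1 <-> 1/4 = 1/4
b -> a = 1/4 -> 3/4 = 1
((b -> a) <-> b) -> (b -> a) = 1/4 -> 1 = 1
a -> b = 3/4 -> 1/4 = 1/2
b <-> b = 1/4 <-> 1/4 = 1
(a -> b) & (b <-> b) = 1/2 & 1 = 1/2
a <-> a = 3/4 <-> 3/4 = 1
a & b = 3/4 & 1/4 = 1/4
(a <-> a) & (a & b) = 1 & 1/4 = 1/4
((a -> b) & (b <-> b)) -> ((a <-> a) & (a & b)) = 1/2 -> 1/4 = 3/4
(((b -> a) <-> b) -> (b -> a)) <-> (((a -> b) & (b <-> b)) -> ((a <-> a) & (a & b))) = 1 <-> 3/4 = 3/4
a & a = 3/4 & 3/4 = 3/4
(a & a) -> a = 3/4 -> 3/4 = 1
a <-> a = 3/4 <-> 3/4 = 1
((a & a) -> a) | (a <-> a) = 1 | 1 = 1
~(((a & a) -> a) | (a <-> a)) = ~1 = 0
((((b -> a) <-> b) -> (b -> a)) <-> (((a -> b) & (b <-> b)) -> ((a <-> a) & (a & b)))) | ~(((a & a) -> a) | (a <-> a)) = 3/4 | 0 = 3/4
((~~b -> ((a <-> b) <-> b)) | (~((b & a) & b) <-> ~(b | a))) -> (((((b -> a) <-> b) -> (b -> a)) <-> (((a -> b) & (b <-> b)) -> ((a <-> a) & (a & b)))) | ~(((a & a) -> a) | (a <-> a))) = 1 -> 3/4 = 3/4

3/4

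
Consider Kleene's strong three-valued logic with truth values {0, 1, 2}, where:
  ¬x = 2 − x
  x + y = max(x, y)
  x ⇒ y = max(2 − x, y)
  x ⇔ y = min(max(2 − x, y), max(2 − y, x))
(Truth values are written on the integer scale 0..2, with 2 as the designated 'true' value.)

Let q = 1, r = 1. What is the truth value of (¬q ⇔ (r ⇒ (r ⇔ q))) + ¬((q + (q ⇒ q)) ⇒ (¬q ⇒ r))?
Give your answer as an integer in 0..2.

1

¬q = ¬1 = 1
r ⇔ q = 1 ⇔ 1 = 1
r ⇒ (r ⇔ q) = 1 ⇒ 1 = 1
¬q ⇔ (r ⇒ (r ⇔ q)) = 1 ⇔ 1 = 1
q ⇒ q = 1 ⇒ 1 = 1
q + (q ⇒ q) = 1 + 1 = 1
¬q = ¬1 = 1
¬q ⇒ r = 1 ⇒ 1 = 1
(q + (q ⇒ q)) ⇒ (¬q ⇒ r) = 1 ⇒ 1 = 1
¬((q + (q ⇒ q)) ⇒ (¬q ⇒ r)) = ¬1 = 1
(¬q ⇔ (r ⇒ (r ⇔ q))) + ¬((q + (q ⇒ q)) ⇒ (¬q ⇒ r)) = 1 + 1 = 1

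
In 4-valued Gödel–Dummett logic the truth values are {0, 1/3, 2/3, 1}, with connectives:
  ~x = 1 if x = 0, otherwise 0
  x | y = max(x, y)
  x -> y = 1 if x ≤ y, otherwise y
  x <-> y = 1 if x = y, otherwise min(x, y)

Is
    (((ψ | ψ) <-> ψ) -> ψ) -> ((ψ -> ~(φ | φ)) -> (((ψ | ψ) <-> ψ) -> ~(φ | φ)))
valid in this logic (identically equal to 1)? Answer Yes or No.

Yes

φ = 0, ψ = 0 ↦ 1
φ = 0, ψ = 1/3 ↦ 1
φ = 0, ψ = 2/3 ↦ 1
φ = 0, ψ = 1 ↦ 1
φ = 1/3, ψ = 0 ↦ 1
φ = 1/3, ψ = 1/3 ↦ 1
φ = 1/3, ψ = 2/3 ↦ 1
φ = 1/3, ψ = 1 ↦ 1
φ = 2/3, ψ = 0 ↦ 1
φ = 2/3, ψ = 1/3 ↦ 1
φ = 2/3, ψ = 2/3 ↦ 1
φ = 2/3, ψ = 1 ↦ 1
φ = 1, ψ = 0 ↦ 1
φ = 1, ψ = 1/3 ↦ 1
φ = 1, ψ = 2/3 ↦ 1
φ = 1, ψ = 1 ↦ 1
Every assignment gives a value ≥ 1.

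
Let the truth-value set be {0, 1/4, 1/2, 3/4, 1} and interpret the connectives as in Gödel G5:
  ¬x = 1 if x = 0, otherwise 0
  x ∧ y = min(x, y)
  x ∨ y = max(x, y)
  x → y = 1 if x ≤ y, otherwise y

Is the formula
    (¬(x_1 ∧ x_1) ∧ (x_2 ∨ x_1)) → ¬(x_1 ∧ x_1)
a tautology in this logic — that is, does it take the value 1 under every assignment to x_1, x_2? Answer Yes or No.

Yes

At x_1 = 3/4, x_2 = 1/4, for instance:
x_1 ∧ x_1 = 3/4 ∧ 3/4 = 3/4
¬(x_1 ∧ x_1) = ¬3/4 = 0
x_2 ∨ x_1 = 1/4 ∨ 3/4 = 3/4
¬(x_1 ∧ x_1) ∧ (x_2 ∨ x_1) = 0 ∧ 3/4 = 0
(¬(x_1 ∧ x_1) ∧ (x_2 ∨ x_1)) → ¬(x_1 ∧ x_1) = 0 → 0 = 1
and checking the remaining 24 assignments likewise gives ≥ 1 in every case.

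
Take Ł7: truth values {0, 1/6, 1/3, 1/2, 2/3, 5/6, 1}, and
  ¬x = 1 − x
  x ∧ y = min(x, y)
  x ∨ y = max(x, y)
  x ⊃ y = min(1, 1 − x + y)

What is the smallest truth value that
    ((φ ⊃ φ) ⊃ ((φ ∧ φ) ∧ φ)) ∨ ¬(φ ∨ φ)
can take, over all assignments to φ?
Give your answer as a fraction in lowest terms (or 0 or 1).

1/2

Take φ = 1/2:
φ ⊃ φ = 1/2 ⊃ 1/2 = 1
φ ∧ φ = 1/2 ∧ 1/2 = 1/2
(φ ∧ φ) ∧ φ = 1/2 ∧ 1/2 = 1/2
(φ ⊃ φ) ⊃ ((φ ∧ φ) ∧ φ) = 1 ⊃ 1/2 = 1/2
φ ∨ φ = 1/2 ∨ 1/2 = 1/2
¬(φ ∨ φ) = ¬1/2 = 1/2
((φ ⊃ φ) ⊃ ((φ ∧ φ) ∧ φ)) ∨ ¬(φ ∨ φ) = 1/2 ∨ 1/2 = 1/2
No assignment yields a value below 1/2, so this is the minimum.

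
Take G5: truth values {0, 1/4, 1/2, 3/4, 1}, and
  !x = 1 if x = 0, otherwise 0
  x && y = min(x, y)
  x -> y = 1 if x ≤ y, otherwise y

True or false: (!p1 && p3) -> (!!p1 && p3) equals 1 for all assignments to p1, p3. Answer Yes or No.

Counterexample: take p1 = 0, p3 = 1/4.
!p1 = !0 = 1
!p1 && p3 = 1 && 1/4 = 1/4
!p1 = !0 = 1
!!p1 = !1 = 0
!!p1 && p3 = 0 && 1/4 = 0
(!p1 && p3) -> (!!p1 && p3) = 1/4 -> 0 = 0
This gives 0 ≠ 1.

No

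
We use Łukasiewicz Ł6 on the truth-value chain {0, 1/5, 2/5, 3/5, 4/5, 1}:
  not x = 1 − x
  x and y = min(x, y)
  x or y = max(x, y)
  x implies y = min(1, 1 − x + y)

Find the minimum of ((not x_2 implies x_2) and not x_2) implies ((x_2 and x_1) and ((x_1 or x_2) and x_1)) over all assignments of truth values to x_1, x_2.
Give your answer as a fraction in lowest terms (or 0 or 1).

Take x_1 = 0, x_2 = 2/5:
not x_2 = not 2/5 = 3/5
not x_2 implies x_2 = 3/5 implies 2/5 = 4/5
not x_2 = not 2/5 = 3/5
(not x_2 implies x_2) and not x_2 = 4/5 and 3/5 = 3/5
x_2 and x_1 = 2/5 and 0 = 0
x_1 or x_2 = 0 or 2/5 = 2/5
(x_1 or x_2) and x_1 = 2/5 and 0 = 0
(x_2 and x_1) and ((x_1 or x_2) and x_1) = 0 and 0 = 0
((not x_2 implies x_2) and not x_2) implies ((x_2 and x_1) and ((x_1 or x_2) and x_1)) = 3/5 implies 0 = 2/5
No assignment yields a value below 2/5, so this is the minimum.

2/5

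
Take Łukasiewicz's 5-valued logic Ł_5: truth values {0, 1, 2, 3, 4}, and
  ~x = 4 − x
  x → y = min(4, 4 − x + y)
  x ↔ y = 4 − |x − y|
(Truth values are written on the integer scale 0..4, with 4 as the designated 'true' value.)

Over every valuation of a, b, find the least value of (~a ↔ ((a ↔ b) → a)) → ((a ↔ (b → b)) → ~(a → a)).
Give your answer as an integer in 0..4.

2

Take a = 2, b = 2:
~a = ~2 = 2
a ↔ b = 2 ↔ 2 = 4
(a ↔ b) → a = 4 → 2 = 2
~a ↔ ((a ↔ b) → a) = 2 ↔ 2 = 4
b → b = 2 → 2 = 4
a ↔ (b → b) = 2 ↔ 4 = 2
a → a = 2 → 2 = 4
~(a → a) = ~4 = 0
(a ↔ (b → b)) → ~(a → a) = 2 → 0 = 2
(~a ↔ ((a ↔ b) → a)) → ((a ↔ (b → b)) → ~(a → a)) = 4 → 2 = 2
No assignment yields a value below 2, so this is the minimum.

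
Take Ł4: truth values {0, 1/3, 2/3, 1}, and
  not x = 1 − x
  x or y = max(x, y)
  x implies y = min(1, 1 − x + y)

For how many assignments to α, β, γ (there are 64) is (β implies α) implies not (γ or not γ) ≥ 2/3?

value 1: 8 assignments (counts)
value 2/3: 10 assignments (counts)
value 1/3: 26 assignments
value 0: 20 assignments
So 18 of the 64 assignments meet the threshold.

18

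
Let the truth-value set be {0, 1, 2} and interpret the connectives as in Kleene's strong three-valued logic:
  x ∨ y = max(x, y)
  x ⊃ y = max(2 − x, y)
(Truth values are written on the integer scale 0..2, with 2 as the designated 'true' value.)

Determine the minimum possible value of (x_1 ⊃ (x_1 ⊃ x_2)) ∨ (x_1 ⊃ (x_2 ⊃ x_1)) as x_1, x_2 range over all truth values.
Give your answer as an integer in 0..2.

1

Take x_1 = 1, x_2 = 1:
x_1 ⊃ x_2 = 1 ⊃ 1 = 1
x_1 ⊃ (x_1 ⊃ x_2) = 1 ⊃ 1 = 1
x_2 ⊃ x_1 = 1 ⊃ 1 = 1
x_1 ⊃ (x_2 ⊃ x_1) = 1 ⊃ 1 = 1
(x_1 ⊃ (x_1 ⊃ x_2)) ∨ (x_1 ⊃ (x_2 ⊃ x_1)) = 1 ∨ 1 = 1
No assignment yields a value below 1, so this is the minimum.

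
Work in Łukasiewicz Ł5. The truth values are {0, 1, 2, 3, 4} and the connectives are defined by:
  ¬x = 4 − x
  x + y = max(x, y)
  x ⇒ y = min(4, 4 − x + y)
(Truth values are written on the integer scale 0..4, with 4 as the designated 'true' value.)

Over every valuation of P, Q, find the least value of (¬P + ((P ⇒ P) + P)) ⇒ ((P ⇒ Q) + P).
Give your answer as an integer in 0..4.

2

Take P = 2, Q = 0:
¬P = ¬2 = 2
P ⇒ P = 2 ⇒ 2 = 4
(P ⇒ P) + P = 4 + 2 = 4
¬P + ((P ⇒ P) + P) = 2 + 4 = 4
P ⇒ Q = 2 ⇒ 0 = 2
(P ⇒ Q) + P = 2 + 2 = 2
(¬P + ((P ⇒ P) + P)) ⇒ ((P ⇒ Q) + P) = 4 ⇒ 2 = 2
No assignment yields a value below 2, so this is the minimum.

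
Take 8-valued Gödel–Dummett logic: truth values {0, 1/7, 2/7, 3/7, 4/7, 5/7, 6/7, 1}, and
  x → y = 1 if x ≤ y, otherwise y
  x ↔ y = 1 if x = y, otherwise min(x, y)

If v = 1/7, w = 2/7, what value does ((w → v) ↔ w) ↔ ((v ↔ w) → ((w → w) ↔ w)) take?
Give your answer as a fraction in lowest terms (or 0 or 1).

1/7

w → v = 2/7 → 1/7 = 1/7
(w → v) ↔ w = 1/7 ↔ 2/7 = 1/7
v ↔ w = 1/7 ↔ 2/7 = 1/7
w → w = 2/7 → 2/7 = 1
(w → w) ↔ w = 1 ↔ 2/7 = 2/7
(v ↔ w) → ((w → w) ↔ w) = 1/7 → 2/7 = 1
((w → v) ↔ w) ↔ ((v ↔ w) → ((w → w) ↔ w)) = 1/7 ↔ 1 = 1/7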